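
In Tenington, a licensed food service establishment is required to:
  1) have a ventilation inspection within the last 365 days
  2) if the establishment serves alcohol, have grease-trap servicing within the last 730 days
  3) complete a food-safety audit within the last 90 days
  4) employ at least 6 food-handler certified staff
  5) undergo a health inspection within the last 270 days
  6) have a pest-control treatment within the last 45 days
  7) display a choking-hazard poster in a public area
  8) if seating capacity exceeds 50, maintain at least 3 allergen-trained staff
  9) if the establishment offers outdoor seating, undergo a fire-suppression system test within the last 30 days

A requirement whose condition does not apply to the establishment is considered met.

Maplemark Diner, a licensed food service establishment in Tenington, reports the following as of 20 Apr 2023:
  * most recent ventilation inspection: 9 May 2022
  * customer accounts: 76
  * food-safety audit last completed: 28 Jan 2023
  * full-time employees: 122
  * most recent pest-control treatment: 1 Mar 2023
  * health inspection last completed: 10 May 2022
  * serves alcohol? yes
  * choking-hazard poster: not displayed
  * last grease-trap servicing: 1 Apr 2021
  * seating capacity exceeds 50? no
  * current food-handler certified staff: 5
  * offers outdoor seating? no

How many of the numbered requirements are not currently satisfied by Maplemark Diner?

1. ventilation inspection 346 days ago vs limit 365 → met
2. condition 'serves alcohol' holds; grease-trap servicing 749 days ago vs limit 730 → not met
3. food-safety audit 82 days ago vs limit 90 → met
4. food-handler certified staff 5 < 6 → not met
5. health inspection 345 days ago vs limit 270 → not met
6. pest-control treatment 50 days ago vs limit 45 → not met
7. choking-hazard poster absent → not met
8. condition 'seating capacity exceeds 50' does not hold → requirement n/a → met
9. condition 'offers outdoor seating' does not hold → requirement n/a → met
Not met: 5 of 9

5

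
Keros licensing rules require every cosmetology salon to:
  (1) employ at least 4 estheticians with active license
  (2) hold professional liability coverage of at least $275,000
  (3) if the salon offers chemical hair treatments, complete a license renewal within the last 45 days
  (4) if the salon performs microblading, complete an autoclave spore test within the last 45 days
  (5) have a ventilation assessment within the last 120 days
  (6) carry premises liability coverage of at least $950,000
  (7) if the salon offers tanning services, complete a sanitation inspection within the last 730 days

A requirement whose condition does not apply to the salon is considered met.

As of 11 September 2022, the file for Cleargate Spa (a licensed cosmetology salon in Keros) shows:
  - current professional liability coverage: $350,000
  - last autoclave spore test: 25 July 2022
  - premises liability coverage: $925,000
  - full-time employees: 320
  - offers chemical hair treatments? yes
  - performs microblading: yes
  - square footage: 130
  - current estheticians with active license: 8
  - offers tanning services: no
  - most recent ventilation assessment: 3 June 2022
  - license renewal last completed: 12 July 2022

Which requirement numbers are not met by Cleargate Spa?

3, 4, 6

1. estheticians with active license 8 ≥ 4 → met
2. professional liability coverage $350,000 ≥ $275,000 → met
3. condition 'offers chemical hair treatments' holds; license renewal 61 days ago vs limit 45 → not met
4. condition 'performs microblading' holds; autoclave spore test 48 days ago vs limit 45 → not met
5. ventilation assessment 100 days ago vs limit 120 → met
6. premises liability coverage $925,000 < $950,000 → not met
7. condition 'offers tanning services' does not hold → requirement n/a → met
Not met: 3, 4, 6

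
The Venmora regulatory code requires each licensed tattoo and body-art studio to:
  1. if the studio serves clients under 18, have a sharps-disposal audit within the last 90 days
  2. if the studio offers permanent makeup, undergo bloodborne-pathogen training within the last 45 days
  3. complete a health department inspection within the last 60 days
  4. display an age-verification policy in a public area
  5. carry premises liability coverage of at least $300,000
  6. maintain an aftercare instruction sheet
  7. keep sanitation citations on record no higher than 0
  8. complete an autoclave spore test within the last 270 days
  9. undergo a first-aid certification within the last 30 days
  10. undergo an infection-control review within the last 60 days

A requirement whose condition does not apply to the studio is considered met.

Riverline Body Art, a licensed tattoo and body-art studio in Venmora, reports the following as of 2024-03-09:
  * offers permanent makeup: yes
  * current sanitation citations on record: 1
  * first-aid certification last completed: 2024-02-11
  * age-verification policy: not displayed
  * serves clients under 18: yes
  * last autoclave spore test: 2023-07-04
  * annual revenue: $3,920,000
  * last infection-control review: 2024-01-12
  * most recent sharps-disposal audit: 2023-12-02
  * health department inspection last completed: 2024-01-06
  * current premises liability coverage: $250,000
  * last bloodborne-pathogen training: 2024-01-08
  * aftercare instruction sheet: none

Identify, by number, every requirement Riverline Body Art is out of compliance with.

1. condition 'serves clients under 18' holds; sharps-disposal audit 98 days ago vs limit 90 → not met
2. condition 'offers permanent makeup' holds; bloodborne-pathogen training 61 days ago vs limit 45 → not met
3. health department inspection 63 days ago vs limit 60 → not met
4. age-verification policy absent → not met
5. premises liability coverage $250,000 < $300,000 → not met
6. aftercare instruction sheet absent → not met
7. sanitation citations on record 1 > 0 → not met
8. autoclave spore test 249 days ago vs limit 270 → met
9. first-aid certification 27 days ago vs limit 30 → met
10. infection-control review 57 days ago vs limit 60 → met
Not met: 1, 2, 3, 4, 5, 6, 7

1, 2, 3, 4, 5, 6, 7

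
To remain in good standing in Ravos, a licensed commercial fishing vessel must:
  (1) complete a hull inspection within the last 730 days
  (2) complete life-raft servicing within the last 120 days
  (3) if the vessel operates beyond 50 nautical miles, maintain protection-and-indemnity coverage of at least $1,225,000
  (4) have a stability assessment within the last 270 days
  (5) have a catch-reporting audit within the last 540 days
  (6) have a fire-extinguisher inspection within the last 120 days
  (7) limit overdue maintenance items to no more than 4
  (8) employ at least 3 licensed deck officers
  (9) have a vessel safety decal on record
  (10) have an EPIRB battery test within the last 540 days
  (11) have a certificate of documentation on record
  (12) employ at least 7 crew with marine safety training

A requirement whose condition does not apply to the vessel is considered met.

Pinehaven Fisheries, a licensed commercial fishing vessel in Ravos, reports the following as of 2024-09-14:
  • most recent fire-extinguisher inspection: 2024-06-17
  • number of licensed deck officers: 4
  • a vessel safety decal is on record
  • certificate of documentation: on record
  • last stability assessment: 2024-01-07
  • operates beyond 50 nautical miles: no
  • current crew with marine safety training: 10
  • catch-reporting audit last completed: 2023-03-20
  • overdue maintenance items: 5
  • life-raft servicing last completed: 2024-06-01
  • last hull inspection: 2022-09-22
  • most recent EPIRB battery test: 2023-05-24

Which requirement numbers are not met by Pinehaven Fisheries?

5, 7

1. hull inspection 723 days ago vs limit 730 → met
2. life-raft servicing 105 days ago vs limit 120 → met
3. condition 'operates beyond 50 nautical miles' does not hold → requirement n/a → met
4. stability assessment 251 days ago vs limit 270 → met
5. catch-reporting audit 544 days ago vs limit 540 → not met
6. fire-extinguisher inspection 89 days ago vs limit 120 → met
7. overdue maintenance items 5 > 4 → not met
8. licensed deck officers 4 ≥ 3 → met
9. vessel safety decal present → met
10. EPIRB battery test 479 days ago vs limit 540 → met
11. certificate of documentation present → met
12. crew with marine safety training 10 ≥ 7 → met
Not met: 5, 7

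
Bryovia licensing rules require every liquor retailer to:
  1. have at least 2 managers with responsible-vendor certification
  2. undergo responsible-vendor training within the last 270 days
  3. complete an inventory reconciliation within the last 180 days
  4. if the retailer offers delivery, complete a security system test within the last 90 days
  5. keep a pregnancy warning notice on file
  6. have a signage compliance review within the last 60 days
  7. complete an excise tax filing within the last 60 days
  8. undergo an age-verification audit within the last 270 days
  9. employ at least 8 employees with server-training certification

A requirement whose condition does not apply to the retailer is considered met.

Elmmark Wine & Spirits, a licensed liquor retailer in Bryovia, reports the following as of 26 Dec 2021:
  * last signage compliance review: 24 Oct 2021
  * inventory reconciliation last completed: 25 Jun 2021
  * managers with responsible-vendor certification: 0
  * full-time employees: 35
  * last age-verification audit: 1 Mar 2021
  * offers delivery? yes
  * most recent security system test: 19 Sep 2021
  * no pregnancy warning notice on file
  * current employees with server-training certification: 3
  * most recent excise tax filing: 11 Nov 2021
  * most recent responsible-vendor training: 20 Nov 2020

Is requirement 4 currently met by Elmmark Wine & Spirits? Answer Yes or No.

4. condition 'offers delivery' holds; security system test 98 days ago vs limit 90 → not met

No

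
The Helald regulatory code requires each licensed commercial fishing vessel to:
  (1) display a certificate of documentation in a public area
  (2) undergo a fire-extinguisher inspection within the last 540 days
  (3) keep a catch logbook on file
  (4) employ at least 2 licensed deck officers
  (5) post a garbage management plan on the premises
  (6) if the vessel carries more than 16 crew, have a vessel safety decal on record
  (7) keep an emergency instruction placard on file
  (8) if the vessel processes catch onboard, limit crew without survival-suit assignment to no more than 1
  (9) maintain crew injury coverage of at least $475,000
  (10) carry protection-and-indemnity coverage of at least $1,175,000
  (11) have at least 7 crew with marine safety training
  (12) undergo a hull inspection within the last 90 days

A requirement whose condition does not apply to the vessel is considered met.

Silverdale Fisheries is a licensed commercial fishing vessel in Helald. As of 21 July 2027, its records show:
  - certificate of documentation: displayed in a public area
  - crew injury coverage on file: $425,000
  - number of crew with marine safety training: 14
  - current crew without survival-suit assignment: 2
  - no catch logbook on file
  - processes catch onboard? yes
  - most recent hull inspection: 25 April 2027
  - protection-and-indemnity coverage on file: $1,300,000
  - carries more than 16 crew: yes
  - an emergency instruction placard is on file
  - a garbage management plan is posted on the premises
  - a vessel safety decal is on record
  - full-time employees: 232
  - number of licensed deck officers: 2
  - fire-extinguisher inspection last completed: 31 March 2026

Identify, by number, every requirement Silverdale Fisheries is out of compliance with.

3, 8, 9

1. certificate of documentation present → met
2. fire-extinguisher inspection 477 days ago vs limit 540 → met
3. catch logbook absent → not met
4. licensed deck officers 2 ≥ 2 → met
5. garbage management plan present → met
6. condition 'carries more than 16 crew' holds; vessel safety decal present → met
7. emergency instruction placard present → met
8. condition 'processes catch onboard' holds; crew without survival-suit assignment 2 > 1 → not met
9. crew injury coverage $425,000 < $475,000 → not met
10. protection-and-indemnity coverage $1,300,000 ≥ $1,175,000 → met
11. crew with marine safety training 14 ≥ 7 → met
12. hull inspection 87 days ago vs limit 90 → met
Not met: 3, 8, 9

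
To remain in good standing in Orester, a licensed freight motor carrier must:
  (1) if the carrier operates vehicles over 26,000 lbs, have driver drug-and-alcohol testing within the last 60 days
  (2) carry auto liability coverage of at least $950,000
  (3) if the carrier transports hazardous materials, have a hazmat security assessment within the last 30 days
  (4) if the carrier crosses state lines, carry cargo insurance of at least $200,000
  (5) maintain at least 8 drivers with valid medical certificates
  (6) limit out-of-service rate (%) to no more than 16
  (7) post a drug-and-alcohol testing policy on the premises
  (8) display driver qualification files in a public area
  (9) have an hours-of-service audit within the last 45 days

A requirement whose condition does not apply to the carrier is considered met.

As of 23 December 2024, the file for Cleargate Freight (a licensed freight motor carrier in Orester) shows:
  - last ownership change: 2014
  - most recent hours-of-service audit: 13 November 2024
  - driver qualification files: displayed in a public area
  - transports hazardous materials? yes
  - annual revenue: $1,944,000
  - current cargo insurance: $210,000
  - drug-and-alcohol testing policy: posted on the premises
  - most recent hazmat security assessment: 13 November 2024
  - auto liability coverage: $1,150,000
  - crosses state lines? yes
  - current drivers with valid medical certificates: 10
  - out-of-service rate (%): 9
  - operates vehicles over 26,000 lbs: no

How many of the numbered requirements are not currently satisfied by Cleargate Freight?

1

1. condition 'operates vehicles over 26,000 lbs' does not hold → requirement n/a → met
2. auto liability coverage $1,150,000 ≥ $950,000 → met
3. condition 'transports hazardous materials' holds; hazmat security assessment 40 days ago vs limit 30 → not met
4. condition 'crosses state lines' holds; cargo insurance $210,000 ≥ $200,000 → met
5. drivers with valid medical certificates 10 ≥ 8 → met
6. out-of-service rate (%) 9 ≤ 16 → met
7. drug-and-alcohol testing policy present → met
8. driver qualification files present → met
9. hours-of-service audit 40 days ago vs limit 45 → met
Not met: 1 of 9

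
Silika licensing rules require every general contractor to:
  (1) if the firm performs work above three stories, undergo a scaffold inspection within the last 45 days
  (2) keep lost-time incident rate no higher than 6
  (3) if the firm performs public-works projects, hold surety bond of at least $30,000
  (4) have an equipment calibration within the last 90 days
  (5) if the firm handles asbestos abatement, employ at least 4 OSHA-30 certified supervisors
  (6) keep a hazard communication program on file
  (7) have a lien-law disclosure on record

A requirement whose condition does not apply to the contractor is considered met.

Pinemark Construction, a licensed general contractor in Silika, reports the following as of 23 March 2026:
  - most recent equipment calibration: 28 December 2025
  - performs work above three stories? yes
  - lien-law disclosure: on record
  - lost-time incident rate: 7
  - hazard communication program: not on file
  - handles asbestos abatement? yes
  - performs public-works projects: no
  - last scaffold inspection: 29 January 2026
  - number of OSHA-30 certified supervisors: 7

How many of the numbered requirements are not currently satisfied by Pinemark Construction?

3

1. condition 'performs work above three stories' holds; scaffold inspection 53 days ago vs limit 45 → not met
2. lost-time incident rate 7 > 6 → not met
3. condition 'performs public-works projects' does not hold → requirement n/a → met
4. equipment calibration 85 days ago vs limit 90 → met
5. condition 'handles asbestos abatement' holds; OSHA-30 certified supervisors 7 ≥ 4 → met
6. hazard communication program absent → not met
7. lien-law disclosure present → met
Not met: 3 of 7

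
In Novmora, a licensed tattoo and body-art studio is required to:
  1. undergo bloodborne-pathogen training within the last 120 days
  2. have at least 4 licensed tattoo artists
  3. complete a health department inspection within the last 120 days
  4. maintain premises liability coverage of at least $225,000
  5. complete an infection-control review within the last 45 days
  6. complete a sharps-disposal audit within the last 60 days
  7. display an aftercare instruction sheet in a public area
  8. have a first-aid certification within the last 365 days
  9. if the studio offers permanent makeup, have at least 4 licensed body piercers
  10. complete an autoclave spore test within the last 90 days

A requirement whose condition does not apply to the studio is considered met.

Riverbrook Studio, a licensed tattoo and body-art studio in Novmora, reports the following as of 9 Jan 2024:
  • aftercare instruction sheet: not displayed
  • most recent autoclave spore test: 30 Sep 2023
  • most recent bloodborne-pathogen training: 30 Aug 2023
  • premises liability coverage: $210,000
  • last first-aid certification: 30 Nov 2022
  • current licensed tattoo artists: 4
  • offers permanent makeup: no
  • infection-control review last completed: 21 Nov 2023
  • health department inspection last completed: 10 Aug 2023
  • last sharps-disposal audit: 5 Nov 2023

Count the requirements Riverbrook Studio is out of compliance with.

1. bloodborne-pathogen training 132 days ago vs limit 120 → not met
2. licensed tattoo artists 4 ≥ 4 → met
3. health department inspection 152 days ago vs limit 120 → not met
4. premises liability coverage $210,000 < $225,000 → not met
5. infection-control review 49 days ago vs limit 45 → not met
6. sharps-disposal audit 65 days ago vs limit 60 → not met
7. aftercare instruction sheet absent → not met
8. first-aid certification 405 days ago vs limit 365 → not met
9. condition 'offers permanent makeup' does not hold → requirement n/a → met
10. autoclave spore test 101 days ago vs limit 90 → not met
Not met: 8 of 10

8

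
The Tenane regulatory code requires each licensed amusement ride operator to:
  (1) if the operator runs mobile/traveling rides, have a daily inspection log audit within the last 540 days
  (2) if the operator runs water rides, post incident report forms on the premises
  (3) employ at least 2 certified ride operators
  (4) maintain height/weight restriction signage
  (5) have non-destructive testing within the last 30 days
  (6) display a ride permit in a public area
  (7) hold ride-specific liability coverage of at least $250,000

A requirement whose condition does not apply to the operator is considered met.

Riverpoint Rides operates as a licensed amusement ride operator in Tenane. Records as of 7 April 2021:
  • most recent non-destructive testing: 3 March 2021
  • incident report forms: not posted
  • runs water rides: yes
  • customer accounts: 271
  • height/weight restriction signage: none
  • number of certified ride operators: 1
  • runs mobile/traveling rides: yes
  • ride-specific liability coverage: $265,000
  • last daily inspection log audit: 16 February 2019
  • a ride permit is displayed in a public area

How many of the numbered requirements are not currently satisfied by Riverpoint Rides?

1. condition 'runs mobile/traveling rides' holds; daily inspection log audit 781 days ago vs limit 540 → not met
2. condition 'runs water rides' holds; incident report forms absent → not met
3. certified ride operators 1 < 2 → not met
4. height/weight restriction signage absent → not met
5. non-destructive testing 35 days ago vs limit 30 → not met
6. ride permit present → met
7. ride-specific liability coverage $265,000 ≥ $250,000 → met
Not met: 5 of 7

5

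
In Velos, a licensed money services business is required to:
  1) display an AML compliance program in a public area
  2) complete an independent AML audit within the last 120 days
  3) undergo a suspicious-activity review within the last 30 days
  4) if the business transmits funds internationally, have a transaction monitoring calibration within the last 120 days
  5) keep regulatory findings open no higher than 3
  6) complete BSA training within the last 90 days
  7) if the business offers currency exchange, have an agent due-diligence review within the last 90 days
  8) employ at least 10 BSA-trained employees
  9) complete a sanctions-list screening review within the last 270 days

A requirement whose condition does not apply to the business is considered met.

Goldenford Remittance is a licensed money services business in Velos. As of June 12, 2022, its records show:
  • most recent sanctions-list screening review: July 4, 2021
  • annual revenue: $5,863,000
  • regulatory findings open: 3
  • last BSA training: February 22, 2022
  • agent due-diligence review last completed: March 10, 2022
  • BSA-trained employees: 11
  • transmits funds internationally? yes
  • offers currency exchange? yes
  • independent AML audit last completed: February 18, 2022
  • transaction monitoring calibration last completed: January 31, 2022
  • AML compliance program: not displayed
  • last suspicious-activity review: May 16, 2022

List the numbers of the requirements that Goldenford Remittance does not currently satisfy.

1, 4, 6, 7, 9

1. AML compliance program absent → not met
2. independent AML audit 114 days ago vs limit 120 → met
3. suspicious-activity review 27 days ago vs limit 30 → met
4. condition 'transmits funds internationally' holds; transaction monitoring calibration 132 days ago vs limit 120 → not met
5. regulatory findings open 3 ≤ 3 → met
6. BSA training 110 days ago vs limit 90 → not met
7. condition 'offers currency exchange' holds; agent due-diligence review 94 days ago vs limit 90 → not met
8. BSA-trained employees 11 ≥ 10 → met
9. sanctions-list screening review 343 days ago vs limit 270 → not met
Not met: 1, 4, 6, 7, 9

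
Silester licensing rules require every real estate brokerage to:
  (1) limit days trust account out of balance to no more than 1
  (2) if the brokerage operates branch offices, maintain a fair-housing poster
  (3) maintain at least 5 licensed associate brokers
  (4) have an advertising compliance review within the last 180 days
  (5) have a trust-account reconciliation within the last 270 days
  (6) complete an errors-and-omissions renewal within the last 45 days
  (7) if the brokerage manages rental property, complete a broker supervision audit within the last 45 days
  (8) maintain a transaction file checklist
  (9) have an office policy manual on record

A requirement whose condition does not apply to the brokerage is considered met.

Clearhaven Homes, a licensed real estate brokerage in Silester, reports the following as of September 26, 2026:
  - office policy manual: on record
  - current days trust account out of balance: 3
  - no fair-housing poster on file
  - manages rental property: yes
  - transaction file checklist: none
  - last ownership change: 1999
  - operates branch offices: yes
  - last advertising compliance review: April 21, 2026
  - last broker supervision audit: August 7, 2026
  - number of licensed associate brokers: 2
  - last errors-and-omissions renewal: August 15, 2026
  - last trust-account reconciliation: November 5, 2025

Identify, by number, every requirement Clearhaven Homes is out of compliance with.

1, 2, 3, 5, 7, 8

1. days trust account out of balance 3 > 1 → not met
2. condition 'operates branch offices' holds; fair-housing poster absent → not met
3. licensed associate brokers 2 < 5 → not met
4. advertising compliance review 158 days ago vs limit 180 → met
5. trust-account reconciliation 325 days ago vs limit 270 → not met
6. errors-and-omissions renewal 42 days ago vs limit 45 → met
7. condition 'manages rental property' holds; broker supervision audit 50 days ago vs limit 45 → not met
8. transaction file checklist absent → not met
9. office policy manual present → met
Not met: 1, 2, 3, 5, 7, 8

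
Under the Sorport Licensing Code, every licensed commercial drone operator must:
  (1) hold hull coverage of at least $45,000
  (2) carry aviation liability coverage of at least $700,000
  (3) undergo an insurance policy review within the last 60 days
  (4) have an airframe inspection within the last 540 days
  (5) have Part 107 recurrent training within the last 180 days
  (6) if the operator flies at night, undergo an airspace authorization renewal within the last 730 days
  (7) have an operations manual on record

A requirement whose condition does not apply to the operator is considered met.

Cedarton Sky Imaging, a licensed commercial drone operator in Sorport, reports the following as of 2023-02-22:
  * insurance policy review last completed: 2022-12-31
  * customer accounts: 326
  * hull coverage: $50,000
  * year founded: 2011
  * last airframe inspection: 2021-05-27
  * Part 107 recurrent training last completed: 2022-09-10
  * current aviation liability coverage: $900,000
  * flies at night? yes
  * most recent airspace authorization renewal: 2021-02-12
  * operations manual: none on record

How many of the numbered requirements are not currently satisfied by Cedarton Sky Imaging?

1. hull coverage $50,000 ≥ $45,000 → met
2. aviation liability coverage $900,000 ≥ $700,000 → met
3. insurance policy review 53 days ago vs limit 60 → met
4. airframe inspection 636 days ago vs limit 540 → not met
5. Part 107 recurrent training 165 days ago vs limit 180 → met
6. condition 'flies at night' holds; airspace authorization renewal 740 days ago vs limit 730 → not met
7. operations manual absent → not met
Not met: 3 of 7

3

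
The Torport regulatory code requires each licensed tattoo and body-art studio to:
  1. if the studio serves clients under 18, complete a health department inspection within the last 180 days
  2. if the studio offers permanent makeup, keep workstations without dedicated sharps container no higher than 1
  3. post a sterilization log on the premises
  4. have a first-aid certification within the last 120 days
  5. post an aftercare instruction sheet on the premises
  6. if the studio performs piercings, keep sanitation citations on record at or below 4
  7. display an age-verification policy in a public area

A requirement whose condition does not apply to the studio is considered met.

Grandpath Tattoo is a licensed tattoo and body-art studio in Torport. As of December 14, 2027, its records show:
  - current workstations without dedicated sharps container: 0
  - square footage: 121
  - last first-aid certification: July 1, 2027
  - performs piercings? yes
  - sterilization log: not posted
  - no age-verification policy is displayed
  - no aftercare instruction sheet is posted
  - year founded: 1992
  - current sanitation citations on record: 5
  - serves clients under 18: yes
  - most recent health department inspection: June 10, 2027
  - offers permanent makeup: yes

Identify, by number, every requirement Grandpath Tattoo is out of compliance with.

1, 3, 4, 5, 6, 7

1. condition 'serves clients under 18' holds; health department inspection 187 days ago vs limit 180 → not met
2. condition 'offers permanent makeup' holds; workstations without dedicated sharps container 0 ≤ 1 → met
3. sterilization log absent → not met
4. first-aid certification 166 days ago vs limit 120 → not met
5. aftercare instruction sheet absent → not met
6. condition 'performs piercings' holds; sanitation citations on record 5 > 4 → not met
7. age-verification policy absent → not met
Not met: 1, 3, 4, 5, 6, 7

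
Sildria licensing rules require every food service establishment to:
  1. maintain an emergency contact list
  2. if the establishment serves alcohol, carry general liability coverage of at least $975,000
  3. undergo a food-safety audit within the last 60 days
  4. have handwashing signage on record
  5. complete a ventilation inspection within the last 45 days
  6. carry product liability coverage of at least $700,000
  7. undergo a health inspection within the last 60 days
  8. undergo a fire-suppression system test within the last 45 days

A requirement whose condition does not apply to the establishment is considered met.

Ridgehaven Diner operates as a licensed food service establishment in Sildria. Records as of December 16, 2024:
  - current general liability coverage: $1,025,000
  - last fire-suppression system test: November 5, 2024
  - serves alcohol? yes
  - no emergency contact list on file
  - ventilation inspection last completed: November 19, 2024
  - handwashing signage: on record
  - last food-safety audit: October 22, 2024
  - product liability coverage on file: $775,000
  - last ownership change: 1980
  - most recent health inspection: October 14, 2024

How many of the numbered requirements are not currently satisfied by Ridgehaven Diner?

1. emergency contact list absent → not met
2. condition 'serves alcohol' holds; general liability coverage $1,025,000 ≥ $975,000 → met
3. food-safety audit 55 days ago vs limit 60 → met
4. handwashing signage present → met
5. ventilation inspection 27 days ago vs limit 45 → met
6. product liability coverage $775,000 ≥ $700,000 → met
7. health inspection 63 days ago vs limit 60 → not met
8. fire-suppression system test 41 days ago vs limit 45 → met
Not met: 2 of 8

2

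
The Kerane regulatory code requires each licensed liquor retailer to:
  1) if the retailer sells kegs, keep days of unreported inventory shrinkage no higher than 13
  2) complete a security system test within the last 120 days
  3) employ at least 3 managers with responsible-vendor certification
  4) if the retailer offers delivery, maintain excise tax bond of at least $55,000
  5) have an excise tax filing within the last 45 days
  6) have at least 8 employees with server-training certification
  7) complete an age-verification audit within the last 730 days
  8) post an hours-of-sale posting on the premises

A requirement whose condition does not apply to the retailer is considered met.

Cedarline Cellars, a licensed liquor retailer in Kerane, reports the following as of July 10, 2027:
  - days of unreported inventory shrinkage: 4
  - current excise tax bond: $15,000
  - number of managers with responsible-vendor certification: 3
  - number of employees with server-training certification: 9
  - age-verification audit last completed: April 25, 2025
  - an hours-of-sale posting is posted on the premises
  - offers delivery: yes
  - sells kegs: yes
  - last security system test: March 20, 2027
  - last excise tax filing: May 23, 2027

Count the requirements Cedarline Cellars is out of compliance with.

1. condition 'sells kegs' holds; days of unreported inventory shrinkage 4 ≤ 13 → met
2. security system test 112 days ago vs limit 120 → met
3. managers with responsible-vendor certification 3 ≥ 3 → met
4. condition 'offers delivery' holds; excise tax bond $15,000 < $55,000 → not met
5. excise tax filing 48 days ago vs limit 45 → not met
6. employees with server-training certification 9 ≥ 8 → met
7. age-verification audit 806 days ago vs limit 730 → not met
8. hours-of-sale posting present → met
Not met: 3 of 8

3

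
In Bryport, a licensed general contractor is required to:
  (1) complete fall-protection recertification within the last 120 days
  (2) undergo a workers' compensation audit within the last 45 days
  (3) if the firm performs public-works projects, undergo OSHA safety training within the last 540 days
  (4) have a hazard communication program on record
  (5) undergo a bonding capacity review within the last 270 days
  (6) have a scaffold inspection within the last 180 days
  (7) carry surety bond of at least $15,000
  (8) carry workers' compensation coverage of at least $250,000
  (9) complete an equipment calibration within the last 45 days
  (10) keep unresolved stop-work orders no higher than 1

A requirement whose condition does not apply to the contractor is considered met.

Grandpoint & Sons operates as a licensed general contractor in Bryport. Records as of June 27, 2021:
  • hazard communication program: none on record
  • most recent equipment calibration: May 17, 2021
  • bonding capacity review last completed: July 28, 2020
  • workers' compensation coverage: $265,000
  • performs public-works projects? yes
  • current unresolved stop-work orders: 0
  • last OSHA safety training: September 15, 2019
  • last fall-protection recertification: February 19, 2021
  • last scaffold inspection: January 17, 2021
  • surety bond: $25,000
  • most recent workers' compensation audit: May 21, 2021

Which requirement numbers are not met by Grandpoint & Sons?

1. fall-protection recertification 128 days ago vs limit 120 → not met
2. workers' compensation audit 37 days ago vs limit 45 → met
3. condition 'performs public-works projects' holds; OSHA safety training 651 days ago vs limit 540 → not met
4. hazard communication program absent → not met
5. bonding capacity review 334 days ago vs limit 270 → not met
6. scaffold inspection 161 days ago vs limit 180 → met
7. surety bond $25,000 ≥ $15,000 → met
8. workers' compensation coverage $265,000 ≥ $250,000 → met
9. equipment calibration 41 days ago vs limit 45 → met
10. unresolved stop-work orders 0 ≤ 1 → met
Not met: 1, 3, 4, 5

1, 3, 4, 5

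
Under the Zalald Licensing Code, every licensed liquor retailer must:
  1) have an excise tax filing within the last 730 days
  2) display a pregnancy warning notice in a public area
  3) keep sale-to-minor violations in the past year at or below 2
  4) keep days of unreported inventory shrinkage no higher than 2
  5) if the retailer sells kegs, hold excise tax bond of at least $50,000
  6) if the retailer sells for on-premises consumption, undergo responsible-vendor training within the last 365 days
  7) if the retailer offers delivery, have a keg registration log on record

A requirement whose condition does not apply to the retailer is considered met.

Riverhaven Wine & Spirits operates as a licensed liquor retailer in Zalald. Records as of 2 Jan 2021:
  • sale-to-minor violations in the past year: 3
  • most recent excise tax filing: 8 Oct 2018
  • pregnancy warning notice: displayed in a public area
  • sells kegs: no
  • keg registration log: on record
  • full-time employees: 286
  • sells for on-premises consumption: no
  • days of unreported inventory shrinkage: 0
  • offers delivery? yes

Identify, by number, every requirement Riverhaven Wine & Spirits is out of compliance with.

1, 3

1. excise tax filing 817 days ago vs limit 730 → not met
2. pregnancy warning notice present → met
3. sale-to-minor violations in the past year 3 > 2 → not met
4. days of unreported inventory shrinkage 0 ≤ 2 → met
5. condition 'sells kegs' does not hold → requirement n/a → met
6. condition 'sells for on-premises consumption' does not hold → requirement n/a → met
7. condition 'offers delivery' holds; keg registration log present → met
Not met: 1, 3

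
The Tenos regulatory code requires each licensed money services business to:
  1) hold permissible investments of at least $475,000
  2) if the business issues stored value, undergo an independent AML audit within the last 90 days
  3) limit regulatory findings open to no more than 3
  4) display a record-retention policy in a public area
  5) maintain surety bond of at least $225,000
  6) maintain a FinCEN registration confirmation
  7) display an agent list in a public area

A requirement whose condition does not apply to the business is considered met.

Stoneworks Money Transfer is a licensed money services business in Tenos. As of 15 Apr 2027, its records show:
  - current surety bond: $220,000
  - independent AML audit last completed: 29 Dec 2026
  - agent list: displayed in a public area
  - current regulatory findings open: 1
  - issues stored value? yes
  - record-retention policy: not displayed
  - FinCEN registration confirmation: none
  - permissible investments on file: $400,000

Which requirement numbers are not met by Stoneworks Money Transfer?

1, 2, 4, 5, 6

1. permissible investments $400,000 < $475,000 → not met
2. condition 'issues stored value' holds; independent AML audit 107 days ago vs limit 90 → not met
3. regulatory findings open 1 ≤ 3 → met
4. record-retention policy absent → not met
5. surety bond $220,000 < $225,000 → not met
6. FinCEN registration confirmation absent → not met
7. agent list present → met
Not met: 1, 2, 4, 5, 6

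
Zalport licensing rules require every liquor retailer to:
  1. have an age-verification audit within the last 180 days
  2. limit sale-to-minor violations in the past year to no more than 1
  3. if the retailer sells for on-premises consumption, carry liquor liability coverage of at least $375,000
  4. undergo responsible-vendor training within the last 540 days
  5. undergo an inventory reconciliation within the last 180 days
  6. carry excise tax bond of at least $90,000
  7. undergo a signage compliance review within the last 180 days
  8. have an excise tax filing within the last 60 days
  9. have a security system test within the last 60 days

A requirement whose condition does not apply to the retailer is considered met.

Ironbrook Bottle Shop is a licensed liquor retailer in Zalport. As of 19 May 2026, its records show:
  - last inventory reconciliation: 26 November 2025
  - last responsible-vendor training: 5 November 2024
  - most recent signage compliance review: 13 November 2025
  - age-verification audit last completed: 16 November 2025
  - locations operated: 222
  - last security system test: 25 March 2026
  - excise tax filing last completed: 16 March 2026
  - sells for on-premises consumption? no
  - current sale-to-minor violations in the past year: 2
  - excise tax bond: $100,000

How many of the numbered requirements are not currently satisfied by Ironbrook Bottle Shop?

5

1. age-verification audit 184 days ago vs limit 180 → not met
2. sale-to-minor violations in the past year 2 > 1 → not met
3. condition 'sells for on-premises consumption' does not hold → requirement n/a → met
4. responsible-vendor training 560 days ago vs limit 540 → not met
5. inventory reconciliation 174 days ago vs limit 180 → met
6. excise tax bond $100,000 ≥ $90,000 → met
7. signage compliance review 187 days ago vs limit 180 → not met
8. excise tax filing 64 days ago vs limit 60 → not met
9. security system test 55 days ago vs limit 60 → met
Not met: 5 of 9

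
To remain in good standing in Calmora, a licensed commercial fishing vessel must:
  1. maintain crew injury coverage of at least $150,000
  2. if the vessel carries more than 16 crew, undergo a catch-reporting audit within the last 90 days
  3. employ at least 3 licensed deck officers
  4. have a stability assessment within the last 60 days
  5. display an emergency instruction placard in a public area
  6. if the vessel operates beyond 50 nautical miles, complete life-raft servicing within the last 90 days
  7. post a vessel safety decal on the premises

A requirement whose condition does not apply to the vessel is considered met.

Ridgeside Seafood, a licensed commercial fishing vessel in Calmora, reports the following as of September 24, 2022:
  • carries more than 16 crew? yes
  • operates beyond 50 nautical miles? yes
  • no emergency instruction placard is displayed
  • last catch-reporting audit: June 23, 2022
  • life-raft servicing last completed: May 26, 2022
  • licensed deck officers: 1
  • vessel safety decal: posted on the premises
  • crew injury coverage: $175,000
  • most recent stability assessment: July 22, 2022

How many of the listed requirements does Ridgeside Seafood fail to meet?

5

1. crew injury coverage $175,000 ≥ $150,000 → met
2. condition 'carries more than 16 crew' holds; catch-reporting audit 93 days ago vs limit 90 → not met
3. licensed deck officers 1 < 3 → not met
4. stability assessment 64 days ago vs limit 60 → not met
5. emergency instruction placard absent → not met
6. condition 'operates beyond 50 nautical miles' holds; life-raft servicing 121 days ago vs limit 90 → not met
7. vessel safety decal present → met
Not met: 5 of 7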